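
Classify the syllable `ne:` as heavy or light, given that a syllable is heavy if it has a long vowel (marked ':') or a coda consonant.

heavy

`ne:`: long vowel, open (no coda). Long vowel → heavy.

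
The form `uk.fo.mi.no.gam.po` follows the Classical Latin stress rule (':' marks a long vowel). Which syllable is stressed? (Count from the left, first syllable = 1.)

5

Classical Latin: stress the penult if heavy (long vowel or closed), else the antepenult.
Weights: 4 no L, 5 gam H, 6 po L.
The penult (syllable 5, gam) is heavy, so it takes stress.
Stress on syllable 5: uk.fo.mi.no.ˈgam.po.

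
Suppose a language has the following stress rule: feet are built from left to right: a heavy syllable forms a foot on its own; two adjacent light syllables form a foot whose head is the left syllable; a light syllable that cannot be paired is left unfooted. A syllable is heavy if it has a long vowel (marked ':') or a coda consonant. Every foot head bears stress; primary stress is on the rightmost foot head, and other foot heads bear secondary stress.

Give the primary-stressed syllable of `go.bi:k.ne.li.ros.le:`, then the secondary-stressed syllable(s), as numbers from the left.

primary 6, secondary 2, 3, 5

Weights: 1 go L, 2 bi:k H, 3 ne L, 4 li L, 5 ros H, 6 le: H.
Parse left to right (heavy = foot alone; LL = one foot; stranded L unfooted): go (ˈbi:k) (ˈne.li) (ˈros) (ˈle:).
Foot heads: 2, 3, 5, 6.
Primary stress on the rightmost head = syllable 6.
Secondary stress on 2, 3, 5: go.ˌbi:k.ˌne.li.ˌros.ˈle:.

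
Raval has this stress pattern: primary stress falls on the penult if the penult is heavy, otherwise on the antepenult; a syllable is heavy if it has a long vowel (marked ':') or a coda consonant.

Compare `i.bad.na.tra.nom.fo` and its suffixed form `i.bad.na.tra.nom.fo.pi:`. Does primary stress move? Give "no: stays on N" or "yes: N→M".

Base `i.bad.na.tra.nom.fo` (6 syllables):
  Weights: 4 tra L, 5 nom H, 6 fo L.
  The penult (syllable 5, nom) is heavy, so it takes stress.
  → primary stress on syllable 5.
Suffixed `i.bad.na.tra.nom.fo.pi:` (7 syllables):
  Weights: 5 nom H, 6 fo L, 7 pi: H.
  The penult (syllable 6, fo) is light, so stress falls on the antepenult (syllable 5, nom).
  → primary stress on syllable 5.

no: stays on 5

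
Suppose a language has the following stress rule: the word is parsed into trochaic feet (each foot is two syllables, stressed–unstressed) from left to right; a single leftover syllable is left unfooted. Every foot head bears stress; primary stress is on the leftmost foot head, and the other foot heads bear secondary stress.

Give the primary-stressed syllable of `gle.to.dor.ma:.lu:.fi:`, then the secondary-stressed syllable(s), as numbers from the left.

primary 1, secondary 3, 5

Parse left to right into trochaic (ˈσσ) feet: (ˈgle.to) (ˈdor.ma:) (ˈlu:.fi:).
Foot heads (stressed positions): 1, 3, 5.
End Rule Leftmost: primary stress on the leftmost head = syllable 1.
Secondary stress on 3, 5: ˈgle.to.ˌdor.ma:.ˌlu:.fi:.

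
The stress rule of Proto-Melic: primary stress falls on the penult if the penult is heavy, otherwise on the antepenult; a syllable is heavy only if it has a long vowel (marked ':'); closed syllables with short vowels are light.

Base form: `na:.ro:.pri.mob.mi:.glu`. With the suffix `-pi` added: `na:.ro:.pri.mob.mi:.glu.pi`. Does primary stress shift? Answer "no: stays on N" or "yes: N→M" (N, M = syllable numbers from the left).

no: stays on 5

Base `na:.ro:.pri.mob.mi:.glu` (6 syllables):
  Weights: 4 mob L, 5 mi: H, 6 glu L.
  The penult (syllable 5, mi:) is heavy, so it takes stress.
  → primary stress on syllable 5.
Suffixed `na:.ro:.pri.mob.mi:.glu.pi` (7 syllables):
  Weights: 5 mi: H, 6 glu L, 7 pi L.
  The penult (syllable 6, glu) is light, so stress falls on the antepenult (syllable 5, mi:).
  → primary stress on syllable 5.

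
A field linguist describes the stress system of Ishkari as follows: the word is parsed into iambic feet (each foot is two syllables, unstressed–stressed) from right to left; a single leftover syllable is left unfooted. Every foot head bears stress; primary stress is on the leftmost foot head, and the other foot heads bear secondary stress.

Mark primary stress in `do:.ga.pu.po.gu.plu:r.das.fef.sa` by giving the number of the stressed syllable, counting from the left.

Parse right to left into iambic (σˈσ) feet: do: (ga.ˈpu) (po.ˈgu) (plu:r.ˈdas) (fef.ˈsa). Syllable 1 is left unfooted.
Foot heads (stressed positions): 3, 5, 7, 9.
End Rule Leftmost: primary stress on the leftmost head = syllable 3.
Primary stress: syllable 3 → do:.ga.ˈpu.po.gu.plu:r.das.fef.sa.

3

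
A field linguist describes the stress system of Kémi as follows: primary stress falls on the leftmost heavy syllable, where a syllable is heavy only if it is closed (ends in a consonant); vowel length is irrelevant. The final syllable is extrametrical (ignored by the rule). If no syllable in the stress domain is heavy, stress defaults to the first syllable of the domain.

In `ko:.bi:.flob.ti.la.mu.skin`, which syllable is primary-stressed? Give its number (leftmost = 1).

The final syllable (7, skin) is extrametrical; the stress domain is syllables 1–6.
Weights: 1 ko: L, 2 bi: L, 3 flob H, 4 ti L, 5 la L, 6 mu L.
Heavy syllables in the domain: 3. The leftmost is syllable 3 (flob).
Primary stress: syllable 3 → ko:.bi:.ˈflob.ti.la.mu.skin.

3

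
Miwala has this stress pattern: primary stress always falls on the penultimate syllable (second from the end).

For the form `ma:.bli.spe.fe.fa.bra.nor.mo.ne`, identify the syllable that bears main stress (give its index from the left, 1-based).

The word has 9 syllables; the penultimate syllable (second from the end) is syllable 8 (mo).
Primary stress: syllable 8 → ma:.bli.spe.fe.fa.bra.nor.ˈmo.ne.

8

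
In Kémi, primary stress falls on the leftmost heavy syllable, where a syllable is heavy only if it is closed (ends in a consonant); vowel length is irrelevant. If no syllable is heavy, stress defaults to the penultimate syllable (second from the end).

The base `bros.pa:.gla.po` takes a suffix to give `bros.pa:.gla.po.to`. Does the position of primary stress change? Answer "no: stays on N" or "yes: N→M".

no: stays on 1

Base `bros.pa:.gla.po` (4 syllables):
  Weights: 1 bros H, 2 pa: L, 3 gla L, 4 po L.
  Heavy syllables in the domain: 1. The leftmost is syllable 1 (bros).
  → primary stress on syllable 1.
Suffixed `bros.pa:.gla.po.to` (5 syllables):
  Weights: 1 bros H, 2 pa: L, 3 gla L, 4 po L, 5 to L.
  Heavy syllables in the domain: 1. The leftmost is syllable 1 (bros).
  → primary stress on syllable 1.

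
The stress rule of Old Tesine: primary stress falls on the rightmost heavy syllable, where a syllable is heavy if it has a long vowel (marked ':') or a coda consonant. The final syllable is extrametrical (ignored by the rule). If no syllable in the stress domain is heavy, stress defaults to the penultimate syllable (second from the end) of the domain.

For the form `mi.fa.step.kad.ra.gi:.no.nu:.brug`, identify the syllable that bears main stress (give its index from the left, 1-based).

8

The final syllable (9, brug) is extrametrical; the stress domain is syllables 1–8.
Weights: 1 mi L, 2 fa L, 3 step H, 4 kad H, 5 ra L, 6 gi: H, 7 no L, 8 nu: H.
Heavy syllables in the domain: 3, 4, 6, 8. The rightmost is syllable 8 (nu:).
Primary stress: syllable 8 → mi.fa.step.kad.ra.gi:.no.ˈnu:.brug.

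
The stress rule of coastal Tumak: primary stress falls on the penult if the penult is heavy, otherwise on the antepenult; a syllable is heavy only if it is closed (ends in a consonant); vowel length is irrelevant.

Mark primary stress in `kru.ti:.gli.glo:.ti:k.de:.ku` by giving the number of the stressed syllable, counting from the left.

5

Weights: 5 ti:k H, 6 de: L, 7 ku L.
The penult (syllable 6, de:) is light, so stress falls on the antepenult (syllable 5, ti:k).
Primary stress: syllable 5 → kru.ti:.gli.glo:.ˈti:k.de:.ku.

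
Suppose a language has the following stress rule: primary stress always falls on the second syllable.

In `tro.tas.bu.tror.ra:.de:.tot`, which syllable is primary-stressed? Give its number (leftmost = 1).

2

The word has 7 syllables; the second syllable is syllable 2 (tas).
Primary stress: syllable 2 → tro.ˈtas.bu.tror.ra:.de:.tot.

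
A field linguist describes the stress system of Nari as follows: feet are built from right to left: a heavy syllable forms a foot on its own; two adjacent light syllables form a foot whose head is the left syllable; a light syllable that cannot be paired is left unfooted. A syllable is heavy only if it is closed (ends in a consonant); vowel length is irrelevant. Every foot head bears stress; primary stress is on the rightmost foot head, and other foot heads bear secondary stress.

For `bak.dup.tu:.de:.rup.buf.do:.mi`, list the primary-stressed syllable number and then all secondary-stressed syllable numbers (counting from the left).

Weights: 1 bak H, 2 dup H, 3 tu: L, 4 de: L, 5 rup H, 6 buf H, 7 do: L, 8 mi L.
Parse right to left (heavy = foot alone; LL = one foot; stranded L unfooted): (ˈbak) (ˈdup) (ˈtu:.de:) (ˈrup) (ˈbuf) (ˈdo:.mi).
Foot heads: 1, 2, 3, 5, 6, 7.
Primary stress on the rightmost head = syllable 7.
Secondary stress on 1, 2, 3, 5, 6: ˌbak.ˌdup.ˌtu:.de:.ˌrup.ˌbuf.ˈdo:.mi.

primary 7, secondary 1, 2, 3, 5, 6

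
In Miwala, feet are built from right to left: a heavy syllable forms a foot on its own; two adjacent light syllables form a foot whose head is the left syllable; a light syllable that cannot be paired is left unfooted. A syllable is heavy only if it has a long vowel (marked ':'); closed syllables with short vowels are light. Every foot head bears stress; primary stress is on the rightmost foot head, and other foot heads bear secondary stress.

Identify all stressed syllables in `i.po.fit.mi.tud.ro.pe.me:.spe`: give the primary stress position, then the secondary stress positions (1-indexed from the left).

primary 8, secondary 2, 4, 6

Weights: 1 i L, 2 po L, 3 fit L, 4 mi L, 5 tud L, 6 ro L, 7 pe L, 8 me: H, 9 spe L.
Parse right to left (heavy = foot alone; LL = one foot; stranded L unfooted): i (ˈpo.fit) (ˈmi.tud) (ˈro.pe) (ˈme:) spe.
Foot heads: 2, 4, 6, 8.
Primary stress on the rightmost head = syllable 8.
Secondary stress on 2, 4, 6: i.ˌpo.fit.ˌmi.tud.ˌro.pe.ˈme:.spe.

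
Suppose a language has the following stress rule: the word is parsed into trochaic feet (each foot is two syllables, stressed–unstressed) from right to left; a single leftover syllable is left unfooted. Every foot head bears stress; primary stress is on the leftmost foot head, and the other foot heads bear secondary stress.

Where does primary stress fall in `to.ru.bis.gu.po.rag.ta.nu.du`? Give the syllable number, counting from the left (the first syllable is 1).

2

Parse right to left into trochaic (ˈσσ) feet: to (ˈru.bis) (ˈgu.po) (ˈrag.ta) (ˈnu.du). Syllable 1 is left unfooted.
Foot heads (stressed positions): 2, 4, 6, 8.
End Rule Leftmost: primary stress on the leftmost head = syllable 2.
Primary stress: syllable 2 → to.ˈru.bis.gu.po.rag.ta.nu.du.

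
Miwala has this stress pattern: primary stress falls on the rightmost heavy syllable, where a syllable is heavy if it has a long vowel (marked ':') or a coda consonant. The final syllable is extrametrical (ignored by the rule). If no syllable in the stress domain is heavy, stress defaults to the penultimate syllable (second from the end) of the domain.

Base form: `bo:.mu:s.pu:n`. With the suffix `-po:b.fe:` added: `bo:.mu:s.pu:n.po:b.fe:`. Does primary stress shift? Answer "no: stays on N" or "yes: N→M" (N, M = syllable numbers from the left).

Base `bo:.mu:s.pu:n` (3 syllables):
  The final syllable (3, pu:n) is extrametrical; the stress domain is syllables 1–2.
  Weights: 1 bo: H, 2 mu:s H.
  Heavy syllables in the domain: 1, 2. The rightmost is syllable 2 (mu:s).
  → primary stress on syllable 2.
Suffixed `bo:.mu:s.pu:n.po:b.fe:` (5 syllables):
  The final syllable (5, fe:) is extrametrical; the stress domain is syllables 1–4.
  Weights: 1 bo: H, 2 mu:s H, 3 pu:n H, 4 po:b H.
  Heavy syllables in the domain: 1, 2, 3, 4. The rightmost is syllable 4 (po:b).
  → primary stress on syllable 4.

yes: 2→4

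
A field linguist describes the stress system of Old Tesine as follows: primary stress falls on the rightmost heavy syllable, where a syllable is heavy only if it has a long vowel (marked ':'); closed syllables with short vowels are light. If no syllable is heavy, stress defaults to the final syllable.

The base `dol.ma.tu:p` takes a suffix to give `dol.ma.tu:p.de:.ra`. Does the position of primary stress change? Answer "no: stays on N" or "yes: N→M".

Base `dol.ma.tu:p` (3 syllables):
  Weights: 1 dol L, 2 ma L, 3 tu:p H.
  Heavy syllables in the domain: 3. The rightmost is syllable 3 (tu:p).
  → primary stress on syllable 3.
Suffixed `dol.ma.tu:p.de:.ra` (5 syllables):
  Weights: 1 dol L, 2 ma L, 3 tu:p H, 4 de: H, 5 ra L.
  Heavy syllables in the domain: 3, 4. The rightmost is syllable 4 (de:).
  → primary stress on syllable 4.

yes: 3→4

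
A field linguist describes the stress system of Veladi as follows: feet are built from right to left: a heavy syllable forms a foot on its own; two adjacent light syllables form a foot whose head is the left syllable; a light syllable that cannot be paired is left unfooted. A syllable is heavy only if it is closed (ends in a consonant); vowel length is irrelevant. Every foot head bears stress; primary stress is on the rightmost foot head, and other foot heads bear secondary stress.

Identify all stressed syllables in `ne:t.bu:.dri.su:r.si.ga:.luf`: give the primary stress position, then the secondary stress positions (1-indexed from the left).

primary 7, secondary 1, 2, 4, 5

Weights: 1 ne:t H, 2 bu: L, 3 dri L, 4 su:r H, 5 si L, 6 ga: L, 7 luf H.
Parse right to left (heavy = foot alone; LL = one foot; stranded L unfooted): (ˈne:t) (ˈbu:.dri) (ˈsu:r) (ˈsi.ga:) (ˈluf).
Foot heads: 1, 2, 4, 5, 7.
Primary stress on the rightmost head = syllable 7.
Secondary stress on 1, 2, 4, 5: ˌne:t.ˌbu:.dri.ˌsu:r.ˌsi.ga:.ˈluf.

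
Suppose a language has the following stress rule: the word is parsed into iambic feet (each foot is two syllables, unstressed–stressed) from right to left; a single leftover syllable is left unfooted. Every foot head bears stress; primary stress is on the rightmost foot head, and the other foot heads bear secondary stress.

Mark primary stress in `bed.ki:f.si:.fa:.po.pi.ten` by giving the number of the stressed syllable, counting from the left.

Parse right to left into iambic (σˈσ) feet: bed (ki:f.ˈsi:) (fa:.ˈpo) (pi.ˈten). Syllable 1 is left unfooted.
Foot heads (stressed positions): 3, 5, 7.
End Rule Rightmost: primary stress on the rightmost head = syllable 7.
Primary stress: syllable 7 → bed.ki:f.si:.fa:.po.pi.ˈten.

7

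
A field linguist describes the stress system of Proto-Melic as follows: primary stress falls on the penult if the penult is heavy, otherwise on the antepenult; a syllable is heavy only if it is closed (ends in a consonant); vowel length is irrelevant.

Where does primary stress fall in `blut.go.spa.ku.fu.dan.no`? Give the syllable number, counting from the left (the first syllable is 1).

6

Weights: 5 fu L, 6 dan H, 7 no L.
The penult (syllable 6, dan) is heavy, so it takes stress.
Primary stress: syllable 6 → blut.go.spa.ku.fu.ˈdan.no.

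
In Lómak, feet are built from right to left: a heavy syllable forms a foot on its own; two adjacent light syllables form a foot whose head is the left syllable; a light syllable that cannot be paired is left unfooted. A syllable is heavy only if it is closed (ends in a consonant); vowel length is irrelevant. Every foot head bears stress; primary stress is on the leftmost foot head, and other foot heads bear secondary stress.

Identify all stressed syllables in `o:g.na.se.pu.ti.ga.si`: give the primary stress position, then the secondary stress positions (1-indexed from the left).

primary 1, secondary 2, 4, 6

Weights: 1 o:g H, 2 na L, 3 se L, 4 pu L, 5 ti L, 6 ga L, 7 si L.
Parse right to left (heavy = foot alone; LL = one foot; stranded L unfooted): (ˈo:g) (ˈna.se) (ˈpu.ti) (ˈga.si).
Foot heads: 1, 2, 4, 6.
Primary stress on the leftmost head = syllable 1.
Secondary stress on 2, 4, 6: ˈo:g.ˌna.se.ˌpu.ti.ˌga.si.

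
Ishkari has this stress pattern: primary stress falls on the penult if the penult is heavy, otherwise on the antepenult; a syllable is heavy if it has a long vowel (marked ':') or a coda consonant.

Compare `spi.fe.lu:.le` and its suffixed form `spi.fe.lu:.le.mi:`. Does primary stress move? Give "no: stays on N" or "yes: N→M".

no: stays on 3

Base `spi.fe.lu:.le` (4 syllables):
  Weights: 2 fe L, 3 lu: H, 4 le L.
  The penult (syllable 3, lu:) is heavy, so it takes stress.
  → primary stress on syllable 3.
Suffixed `spi.fe.lu:.le.mi:` (5 syllables):
  Weights: 3 lu: H, 4 le L, 5 mi: H.
  The penult (syllable 4, le) is light, so stress falls on the antepenult (syllable 3, lu:).
  → primary stress on syllable 3.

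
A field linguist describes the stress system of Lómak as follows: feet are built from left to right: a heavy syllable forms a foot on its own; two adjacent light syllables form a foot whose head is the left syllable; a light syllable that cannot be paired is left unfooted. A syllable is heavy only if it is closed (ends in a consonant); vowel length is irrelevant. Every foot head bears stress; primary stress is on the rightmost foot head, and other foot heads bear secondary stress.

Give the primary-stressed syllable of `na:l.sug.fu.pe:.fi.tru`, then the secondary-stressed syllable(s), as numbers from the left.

primary 5, secondary 1, 2, 3

Weights: 1 na:l H, 2 sug H, 3 fu L, 4 pe: L, 5 fi L, 6 tru L.
Parse left to right (heavy = foot alone; LL = one foot; stranded L unfooted): (ˈna:l) (ˈsug) (ˈfu.pe:) (ˈfi.tru).
Foot heads: 1, 2, 3, 5.
Primary stress on the rightmost head = syllable 5.
Secondary stress on 1, 2, 3: ˌna:l.ˌsug.ˌfu.pe:.ˈfi.tru.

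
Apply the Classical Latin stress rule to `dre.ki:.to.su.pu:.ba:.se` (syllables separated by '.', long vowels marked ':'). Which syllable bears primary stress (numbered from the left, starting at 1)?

6

Classical Latin: stress the penult if heavy (long vowel or closed), else the antepenult.
Weights: 5 pu: H, 6 ba: H, 7 se L.
The penult (syllable 6, ba:) is heavy, so it takes stress.
Stress on syllable 6: dre.ki:.to.su.pu:.ˈba:.se.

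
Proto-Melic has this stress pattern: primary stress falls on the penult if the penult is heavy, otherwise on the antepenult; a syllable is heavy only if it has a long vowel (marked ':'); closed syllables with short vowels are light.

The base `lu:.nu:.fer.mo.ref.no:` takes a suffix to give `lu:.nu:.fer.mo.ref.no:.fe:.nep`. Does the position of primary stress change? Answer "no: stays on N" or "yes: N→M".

Base `lu:.nu:.fer.mo.ref.no:` (6 syllables):
  Weights: 4 mo L, 5 ref L, 6 no: H.
  The penult (syllable 5, ref) is light, so stress falls on the antepenult (syllable 4, mo).
  → primary stress on syllable 4.
Suffixed `lu:.nu:.fer.mo.ref.no:.fe:.nep` (8 syllables):
  Weights: 6 no: H, 7 fe: H, 8 nep L.
  The penult (syllable 7, fe:) is heavy, so it takes stress.
  → primary stress on syllable 7.

yes: 4→7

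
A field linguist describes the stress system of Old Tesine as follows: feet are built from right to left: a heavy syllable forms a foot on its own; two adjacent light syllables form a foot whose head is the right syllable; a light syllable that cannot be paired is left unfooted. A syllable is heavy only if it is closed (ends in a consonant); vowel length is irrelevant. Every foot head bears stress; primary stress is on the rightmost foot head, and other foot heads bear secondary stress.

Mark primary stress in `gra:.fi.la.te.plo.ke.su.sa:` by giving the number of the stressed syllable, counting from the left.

8

Weights: 1 gra: L, 2 fi L, 3 la L, 4 te L, 5 plo L, 6 ke L, 7 su L, 8 sa: L.
Parse right to left (heavy = foot alone; LL = one foot; stranded L unfooted): (gra:.ˈfi) (la.ˈte) (plo.ˈke) (su.ˈsa:).
Foot heads: 2, 4, 6, 8.
Primary stress on the rightmost head = syllable 8.
Primary stress: syllable 8 → gra:.fi.la.te.plo.ke.su.ˈsa:.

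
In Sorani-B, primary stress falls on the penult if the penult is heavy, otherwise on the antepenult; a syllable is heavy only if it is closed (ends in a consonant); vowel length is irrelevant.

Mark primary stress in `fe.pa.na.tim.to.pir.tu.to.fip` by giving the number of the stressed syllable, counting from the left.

7

Weights: 7 tu L, 8 to L, 9 fip H.
The penult (syllable 8, to) is light, so stress falls on the antepenult (syllable 7, tu).
Primary stress: syllable 7 → fe.pa.na.tim.to.pir.ˈtu.to.fip.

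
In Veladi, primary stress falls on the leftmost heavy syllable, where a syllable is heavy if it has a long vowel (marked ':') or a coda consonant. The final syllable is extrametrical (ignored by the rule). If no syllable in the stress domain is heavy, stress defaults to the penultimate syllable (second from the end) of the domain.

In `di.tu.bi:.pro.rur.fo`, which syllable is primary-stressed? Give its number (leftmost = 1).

The final syllable (6, fo) is extrametrical; the stress domain is syllables 1–5.
Weights: 1 di L, 2 tu L, 3 bi: H, 4 pro L, 5 rur H.
Heavy syllables in the domain: 3, 5. The leftmost is syllable 3 (bi:).
Primary stress: syllable 3 → di.tu.ˈbi:.pro.rur.fo.

3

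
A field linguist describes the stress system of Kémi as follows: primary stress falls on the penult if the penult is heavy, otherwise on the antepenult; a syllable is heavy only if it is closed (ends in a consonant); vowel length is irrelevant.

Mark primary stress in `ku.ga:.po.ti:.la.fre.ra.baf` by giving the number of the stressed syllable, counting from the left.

Weights: 6 fre L, 7 ra L, 8 baf H.
The penult (syllable 7, ra) is light, so stress falls on the antepenult (syllable 6, fre).
Primary stress: syllable 6 → ku.ga:.po.ti:.la.ˈfre.ra.baf.

6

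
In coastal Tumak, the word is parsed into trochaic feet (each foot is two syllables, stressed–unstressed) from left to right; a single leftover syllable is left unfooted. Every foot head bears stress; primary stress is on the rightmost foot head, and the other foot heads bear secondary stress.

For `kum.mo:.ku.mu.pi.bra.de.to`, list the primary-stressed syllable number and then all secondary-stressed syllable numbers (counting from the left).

Parse left to right into trochaic (ˈσσ) feet: (ˈkum.mo:) (ˈku.mu) (ˈpi.bra) (ˈde.to).
Foot heads (stressed positions): 1, 3, 5, 7.
End Rule Rightmost: primary stress on the rightmost head = syllable 7.
Secondary stress on 1, 3, 5: ˌkum.mo:.ˌku.mu.ˌpi.bra.ˈde.to.

primary 7, secondary 1, 3, 5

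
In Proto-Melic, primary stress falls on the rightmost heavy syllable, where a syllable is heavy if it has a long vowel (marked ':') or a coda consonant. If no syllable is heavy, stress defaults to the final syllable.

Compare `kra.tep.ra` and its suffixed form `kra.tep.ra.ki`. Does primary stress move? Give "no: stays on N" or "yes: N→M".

Base `kra.tep.ra` (3 syllables):
  Weights: 1 kra L, 2 tep H, 3 ra L.
  Heavy syllables in the domain: 2. The rightmost is syllable 2 (tep).
  → primary stress on syllable 2.
Suffixed `kra.tep.ra.ki` (4 syllables):
  Weights: 1 kra L, 2 tep H, 3 ra L, 4 ki L.
  Heavy syllables in the domain: 2. The rightmost is syllable 2 (tep).
  → primary stress on syllable 2.

no: stays on 2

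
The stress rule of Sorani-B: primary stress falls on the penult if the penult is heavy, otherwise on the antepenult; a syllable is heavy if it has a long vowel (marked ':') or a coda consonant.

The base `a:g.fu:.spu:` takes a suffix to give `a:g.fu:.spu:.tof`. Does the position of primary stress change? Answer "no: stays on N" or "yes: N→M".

Base `a:g.fu:.spu:` (3 syllables):
  Weights: 1 a:g H, 2 fu: H, 3 spu: H.
  The penult (syllable 2, fu:) is heavy, so it takes stress.
  → primary stress on syllable 2.
Suffixed `a:g.fu:.spu:.tof` (4 syllables):
  Weights: 2 fu: H, 3 spu: H, 4 tof H.
  The penult (syllable 3, spu:) is heavy, so it takes stress.
  → primary stress on syllable 3.

yes: 2→3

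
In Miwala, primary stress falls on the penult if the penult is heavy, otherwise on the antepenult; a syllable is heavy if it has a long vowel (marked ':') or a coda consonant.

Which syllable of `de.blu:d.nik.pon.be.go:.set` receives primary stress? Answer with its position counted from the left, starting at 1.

6

Weights: 5 be L, 6 go: H, 7 set H.
The penult (syllable 6, go:) is heavy, so it takes stress.
Primary stress: syllable 6 → de.blu:d.nik.pon.be.ˈgo:.set.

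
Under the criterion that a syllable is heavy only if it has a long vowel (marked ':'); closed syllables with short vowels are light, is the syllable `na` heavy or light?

`na`: short vowel, open (no coda). Short vowel → light.

light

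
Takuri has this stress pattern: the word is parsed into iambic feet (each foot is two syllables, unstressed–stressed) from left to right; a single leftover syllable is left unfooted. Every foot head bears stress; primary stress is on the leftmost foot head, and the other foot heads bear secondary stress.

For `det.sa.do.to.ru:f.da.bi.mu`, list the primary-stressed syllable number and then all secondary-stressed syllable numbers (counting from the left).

Parse left to right into iambic (σˈσ) feet: (det.ˈsa) (do.ˈto) (ru:f.ˈda) (bi.ˈmu).
Foot heads (stressed positions): 2, 4, 6, 8.
End Rule Leftmost: primary stress on the leftmost head = syllable 2.
Secondary stress on 4, 6, 8: det.ˈsa.do.ˌto.ru:f.ˌda.bi.ˌmu.

primary 2, secondary 4, 6, 8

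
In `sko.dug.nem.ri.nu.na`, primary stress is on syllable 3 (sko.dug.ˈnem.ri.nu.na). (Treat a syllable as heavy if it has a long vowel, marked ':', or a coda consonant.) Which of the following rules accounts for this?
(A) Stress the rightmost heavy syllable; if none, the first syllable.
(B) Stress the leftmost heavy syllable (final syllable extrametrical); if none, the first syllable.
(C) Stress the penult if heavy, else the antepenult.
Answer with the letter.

A

Rule A → syllable 3 ✓.
Rule B → syllable 2 (observed: 3).
Rule C → syllable 4 (observed: 3).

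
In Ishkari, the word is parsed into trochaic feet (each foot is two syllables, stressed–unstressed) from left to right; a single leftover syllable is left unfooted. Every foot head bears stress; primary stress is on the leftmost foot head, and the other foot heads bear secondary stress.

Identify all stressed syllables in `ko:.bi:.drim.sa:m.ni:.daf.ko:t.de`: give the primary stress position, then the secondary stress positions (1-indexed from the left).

Parse left to right into trochaic (ˈσσ) feet: (ˈko:.bi:) (ˈdrim.sa:m) (ˈni:.daf) (ˈko:t.de).
Foot heads (stressed positions): 1, 3, 5, 7.
End Rule Leftmost: primary stress on the leftmost head = syllable 1.
Secondary stress on 3, 5, 7: ˈko:.bi:.ˌdrim.sa:m.ˌni:.daf.ˌko:t.de.

primary 1, secondary 3, 5, 7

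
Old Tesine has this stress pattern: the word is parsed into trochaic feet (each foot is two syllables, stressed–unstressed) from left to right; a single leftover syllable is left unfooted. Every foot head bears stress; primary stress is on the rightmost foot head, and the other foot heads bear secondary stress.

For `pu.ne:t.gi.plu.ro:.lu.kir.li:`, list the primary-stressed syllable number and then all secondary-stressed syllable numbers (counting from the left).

Parse left to right into trochaic (ˈσσ) feet: (ˈpu.ne:t) (ˈgi.plu) (ˈro:.lu) (ˈkir.li:).
Foot heads (stressed positions): 1, 3, 5, 7.
End Rule Rightmost: primary stress on the rightmost head = syllable 7.
Secondary stress on 1, 3, 5: ˌpu.ne:t.ˌgi.plu.ˌro:.lu.ˈkir.li:.

primary 7, secondary 1, 3, 5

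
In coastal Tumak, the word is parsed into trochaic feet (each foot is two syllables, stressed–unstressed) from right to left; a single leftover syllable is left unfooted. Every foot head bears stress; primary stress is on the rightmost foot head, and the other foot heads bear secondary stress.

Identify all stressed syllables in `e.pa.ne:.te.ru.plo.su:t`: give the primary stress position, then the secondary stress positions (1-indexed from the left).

primary 6, secondary 2, 4

Parse right to left into trochaic (ˈσσ) feet: e (ˈpa.ne:) (ˈte.ru) (ˈplo.su:t). Syllable 1 is left unfooted.
Foot heads (stressed positions): 2, 4, 6.
End Rule Rightmost: primary stress on the rightmost head = syllable 6.
Secondary stress on 2, 4: e.ˌpa.ne:.ˌte.ru.ˈplo.su:t.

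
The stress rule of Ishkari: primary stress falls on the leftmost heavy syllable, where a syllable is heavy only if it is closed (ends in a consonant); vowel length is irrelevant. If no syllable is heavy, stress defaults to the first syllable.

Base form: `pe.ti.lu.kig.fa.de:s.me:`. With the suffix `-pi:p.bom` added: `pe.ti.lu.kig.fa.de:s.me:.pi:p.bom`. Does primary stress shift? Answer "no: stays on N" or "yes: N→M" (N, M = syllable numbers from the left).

no: stays on 4

Base `pe.ti.lu.kig.fa.de:s.me:` (7 syllables):
  Weights: 1 pe L, 2 ti L, 3 lu L, 4 kig H, 5 fa L, 6 de:s H, 7 me: L.
  Heavy syllables in the domain: 4, 6. The leftmost is syllable 4 (kig).
  → primary stress on syllable 4.
Suffixed `pe.ti.lu.kig.fa.de:s.me:.pi:p.bom` (9 syllables):
  Weights: 1 pe L, 2 ti L, 3 lu L, 4 kig H, 5 fa L, 6 de:s H, 7 me: L, 8 pi:p H, 9 bom H.
  Heavy syllables in the domain: 4, 6, 8, 9. The leftmost is syllable 4 (kig).
  → primary stress on syllable 4.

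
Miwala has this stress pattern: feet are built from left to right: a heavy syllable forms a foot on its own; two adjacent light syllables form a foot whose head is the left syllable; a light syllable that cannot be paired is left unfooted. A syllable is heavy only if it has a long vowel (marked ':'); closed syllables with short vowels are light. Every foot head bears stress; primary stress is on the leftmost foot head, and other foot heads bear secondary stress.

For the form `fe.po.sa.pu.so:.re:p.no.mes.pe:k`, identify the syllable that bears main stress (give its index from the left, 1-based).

Weights: 1 fe L, 2 po L, 3 sa L, 4 pu L, 5 so: H, 6 re:p H, 7 no L, 8 mes L, 9 pe:k H.
Parse left to right (heavy = foot alone; LL = one foot; stranded L unfooted): (ˈfe.po) (ˈsa.pu) (ˈso:) (ˈre:p) (ˈno.mes) (ˈpe:k).
Foot heads: 1, 3, 5, 6, 7, 9.
Primary stress on the leftmost head = syllable 1.
Primary stress: syllable 1 → ˈfe.po.sa.pu.so:.re:p.no.mes.pe:k.

1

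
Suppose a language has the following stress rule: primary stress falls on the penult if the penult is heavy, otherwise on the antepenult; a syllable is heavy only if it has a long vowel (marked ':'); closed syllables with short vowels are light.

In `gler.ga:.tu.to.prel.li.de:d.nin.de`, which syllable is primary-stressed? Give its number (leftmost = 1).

7

Weights: 7 de:d H, 8 nin L, 9 de L.
The penult (syllable 8, nin) is light, so stress falls on the antepenult (syllable 7, de:d).
Primary stress: syllable 7 → gler.ga:.tu.to.prel.li.ˈde:d.nin.de.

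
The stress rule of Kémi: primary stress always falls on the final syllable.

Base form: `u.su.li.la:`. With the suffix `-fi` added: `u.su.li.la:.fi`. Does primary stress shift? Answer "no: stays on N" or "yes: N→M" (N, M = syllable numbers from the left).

yes: 4→5

Base `u.su.li.la:` (4 syllables):
  The word has 4 syllables; the final syllable is syllable 4 (la:).
  → primary stress on syllable 4.
Suffixed `u.su.li.la:.fi` (5 syllables):
  The word has 5 syllables; the final syllable is syllable 5 (fi).
  → primary stress on syllable 5.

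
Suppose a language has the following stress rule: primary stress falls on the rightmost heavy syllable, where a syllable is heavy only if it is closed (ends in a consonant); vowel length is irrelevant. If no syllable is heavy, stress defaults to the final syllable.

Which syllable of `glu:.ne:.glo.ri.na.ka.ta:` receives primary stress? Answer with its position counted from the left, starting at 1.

7

Weights: 1 glu: L, 2 ne: L, 3 glo L, 4 ri L, 5 na L, 6 ka L, 7 ta: L.
No heavy syllable in the domain; default to the final syllable = syllable 7.
Primary stress: syllable 7 → glu:.ne:.glo.ri.na.ka.ˈta:.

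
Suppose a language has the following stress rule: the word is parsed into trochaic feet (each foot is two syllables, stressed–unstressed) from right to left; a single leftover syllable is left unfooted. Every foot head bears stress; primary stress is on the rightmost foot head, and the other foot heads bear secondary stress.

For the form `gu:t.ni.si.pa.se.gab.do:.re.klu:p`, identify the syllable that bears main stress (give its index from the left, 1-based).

8

Parse right to left into trochaic (ˈσσ) feet: gu:t (ˈni.si) (ˈpa.se) (ˈgab.do:) (ˈre.klu:p). Syllable 1 is left unfooted.
Foot heads (stressed positions): 2, 4, 6, 8.
End Rule Rightmost: primary stress on the rightmost head = syllable 8.
Primary stress: syllable 8 → gu:t.ni.si.pa.se.gab.do:.ˈre.klu:p.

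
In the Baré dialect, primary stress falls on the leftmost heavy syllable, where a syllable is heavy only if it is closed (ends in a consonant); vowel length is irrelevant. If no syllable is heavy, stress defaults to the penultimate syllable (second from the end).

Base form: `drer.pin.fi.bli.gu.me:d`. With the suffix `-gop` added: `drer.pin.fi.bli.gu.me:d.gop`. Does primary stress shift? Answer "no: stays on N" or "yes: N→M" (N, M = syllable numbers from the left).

no: stays on 1

Base `drer.pin.fi.bli.gu.me:d` (6 syllables):
  Weights: 1 drer H, 2 pin H, 3 fi L, 4 bli L, 5 gu L, 6 me:d H.
  Heavy syllables in the domain: 1, 2, 6. The leftmost is syllable 1 (drer).
  → primary stress on syllable 1.
Suffixed `drer.pin.fi.bli.gu.me:d.gop` (7 syllables):
  Weights: 1 drer H, 2 pin H, 3 fi L, 4 bli L, 5 gu L, 6 me:d H, 7 gop H.
  Heavy syllables in the domain: 1, 2, 6, 7. The leftmost is syllable 1 (drer).
  → primary stress on syllable 1.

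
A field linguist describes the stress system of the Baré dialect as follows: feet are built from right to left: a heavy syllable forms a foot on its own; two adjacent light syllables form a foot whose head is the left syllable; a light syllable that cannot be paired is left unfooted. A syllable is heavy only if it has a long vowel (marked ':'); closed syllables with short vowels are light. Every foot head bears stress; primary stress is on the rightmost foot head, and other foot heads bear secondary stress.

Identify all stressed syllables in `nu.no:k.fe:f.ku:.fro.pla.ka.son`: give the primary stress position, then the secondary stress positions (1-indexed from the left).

primary 7, secondary 2, 3, 4, 5

Weights: 1 nu L, 2 no:k H, 3 fe:f H, 4 ku: H, 5 fro L, 6 pla L, 7 ka L, 8 son L.
Parse right to left (heavy = foot alone; LL = one foot; stranded L unfooted): nu (ˈno:k) (ˈfe:f) (ˈku:) (ˈfro.pla) (ˈka.son).
Foot heads: 2, 3, 4, 5, 7.
Primary stress on the rightmost head = syllable 7.
Secondary stress on 2, 3, 4, 5: nu.ˌno:k.ˌfe:f.ˌku:.ˌfro.pla.ˈka.son.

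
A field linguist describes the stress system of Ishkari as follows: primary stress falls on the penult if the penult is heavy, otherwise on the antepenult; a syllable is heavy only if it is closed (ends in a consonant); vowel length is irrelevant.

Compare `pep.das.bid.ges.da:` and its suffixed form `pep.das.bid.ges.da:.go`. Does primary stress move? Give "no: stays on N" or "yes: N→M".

Base `pep.das.bid.ges.da:` (5 syllables):
  Weights: 3 bid H, 4 ges H, 5 da: L.
  The penult (syllable 4, ges) is heavy, so it takes stress.
  → primary stress on syllable 4.
Suffixed `pep.das.bid.ges.da:.go` (6 syllables):
  Weights: 4 ges H, 5 da: L, 6 go L.
  The penult (syllable 5, da:) is light, so stress falls on the antepenult (syllable 4, ges).
  → primary stress on syllable 4.

no: stays on 4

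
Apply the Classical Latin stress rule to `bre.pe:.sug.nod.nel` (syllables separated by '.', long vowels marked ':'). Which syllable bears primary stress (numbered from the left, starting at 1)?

Classical Latin: stress the penult if heavy (long vowel or closed), else the antepenult.
Weights: 3 sug H, 4 nod H, 5 nel H.
The penult (syllable 4, nod) is heavy, so it takes stress.
Stress on syllable 4: bre.pe:.sug.ˈnod.nel.

4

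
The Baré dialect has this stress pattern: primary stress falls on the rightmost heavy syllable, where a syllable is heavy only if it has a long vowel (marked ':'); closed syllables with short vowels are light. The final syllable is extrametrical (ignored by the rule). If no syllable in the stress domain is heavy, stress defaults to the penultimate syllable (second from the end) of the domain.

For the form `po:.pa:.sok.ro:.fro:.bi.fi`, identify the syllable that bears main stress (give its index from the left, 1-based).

The final syllable (7, fi) is extrametrical; the stress domain is syllables 1–6.
Weights: 1 po: H, 2 pa: H, 3 sok L, 4 ro: H, 5 fro: H, 6 bi L.
Heavy syllables in the domain: 1, 2, 4, 5. The rightmost is syllable 5 (fro:).
Primary stress: syllable 5 → po:.pa:.sok.ro:.ˈfro:.bi.fi.

5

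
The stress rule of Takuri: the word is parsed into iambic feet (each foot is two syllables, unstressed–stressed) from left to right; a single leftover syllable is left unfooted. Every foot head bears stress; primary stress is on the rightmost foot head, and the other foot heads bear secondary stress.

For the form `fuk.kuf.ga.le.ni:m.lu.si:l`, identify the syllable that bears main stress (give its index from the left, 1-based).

Parse left to right into iambic (σˈσ) feet: (fuk.ˈkuf) (ga.ˈle) (ni:m.ˈlu) si:l. Syllable 7 is left unfooted.
Foot heads (stressed positions): 2, 4, 6.
End Rule Rightmost: primary stress on the rightmost head = syllable 6.
Primary stress: syllable 6 → fuk.kuf.ga.le.ni:m.ˈlu.si:l.

6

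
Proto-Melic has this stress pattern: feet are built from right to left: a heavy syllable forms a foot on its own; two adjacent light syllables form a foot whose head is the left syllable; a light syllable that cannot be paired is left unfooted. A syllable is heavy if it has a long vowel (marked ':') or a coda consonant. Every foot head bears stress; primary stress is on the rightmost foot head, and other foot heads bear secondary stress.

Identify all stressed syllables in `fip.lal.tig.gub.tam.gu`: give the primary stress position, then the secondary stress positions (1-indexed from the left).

Weights: 1 fip H, 2 lal H, 3 tig H, 4 gub H, 5 tam H, 6 gu L.
Parse right to left (heavy = foot alone; LL = one foot; stranded L unfooted): (ˈfip) (ˈlal) (ˈtig) (ˈgub) (ˈtam) gu.
Foot heads: 1, 2, 3, 4, 5.
Primary stress on the rightmost head = syllable 5.
Secondary stress on 1, 2, 3, 4: ˌfip.ˌlal.ˌtig.ˌgub.ˈtam.gu.

primary 5, secondary 1, 2, 3, 4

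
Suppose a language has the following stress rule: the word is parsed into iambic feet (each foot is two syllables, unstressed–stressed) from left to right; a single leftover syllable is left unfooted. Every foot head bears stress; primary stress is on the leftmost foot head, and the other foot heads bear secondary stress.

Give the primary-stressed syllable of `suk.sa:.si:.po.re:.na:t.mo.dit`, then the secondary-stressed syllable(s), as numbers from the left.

Parse left to right into iambic (σˈσ) feet: (suk.ˈsa:) (si:.ˈpo) (re:.ˈna:t) (mo.ˈdit).
Foot heads (stressed positions): 2, 4, 6, 8.
End Rule Leftmost: primary stress on the leftmost head = syllable 2.
Secondary stress on 4, 6, 8: suk.ˈsa:.si:.ˌpo.re:.ˌna:t.mo.ˌdit.

primary 2, secondary 4, 6, 8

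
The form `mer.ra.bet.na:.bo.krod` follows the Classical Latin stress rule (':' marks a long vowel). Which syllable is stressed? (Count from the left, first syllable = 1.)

Classical Latin: stress the penult if heavy (long vowel or closed), else the antepenult.
Weights: 4 na: H, 5 bo L, 6 krod H.
The penult (syllable 5, bo) is light, so stress falls on the antepenult (syllable 4, na:).
Stress on syllable 4: mer.ra.bet.ˈna:.bo.krod.

4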